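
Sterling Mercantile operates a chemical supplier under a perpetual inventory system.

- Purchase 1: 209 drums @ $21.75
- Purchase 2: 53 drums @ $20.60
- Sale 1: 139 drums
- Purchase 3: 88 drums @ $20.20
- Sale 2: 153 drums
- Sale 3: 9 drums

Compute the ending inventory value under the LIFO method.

Sale 1 (139) [LIFO — newest first]: 53 @ $20.60 + 86 @ $21.75 = $2,962.30
Sale 2 (153) [LIFO — newest first]: 88 @ $20.20 + 65 @ $21.75 = $3,191.35
Sale 3 (9) [LIFO — newest first]: 9 @ $21.75 = $195.75
Total COGS = $2,962.30 + $3,191.35 + $195.75 = $6,349.40
Ending inventory: 49 @ $21.75 = $1,065.75

Ending inventory = $1,065.75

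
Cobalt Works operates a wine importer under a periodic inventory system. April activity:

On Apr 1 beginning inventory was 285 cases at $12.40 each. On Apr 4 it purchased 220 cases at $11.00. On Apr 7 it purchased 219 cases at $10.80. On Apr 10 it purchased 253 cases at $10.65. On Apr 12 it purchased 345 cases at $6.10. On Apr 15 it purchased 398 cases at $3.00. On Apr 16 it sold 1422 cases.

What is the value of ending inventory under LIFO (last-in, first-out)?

Apr 16, 1422 sold [LIFO — newest first]: 398 @ $3.00 + 345 @ $6.10 + 253 @ $10.65 + 219 @ $10.80 + 207 @ $11.00 = $10,635.15
Ending inventory: 285 @ $12.40 + 13 @ $11.00 = $3,677.00

Ending inventory = $3,677.00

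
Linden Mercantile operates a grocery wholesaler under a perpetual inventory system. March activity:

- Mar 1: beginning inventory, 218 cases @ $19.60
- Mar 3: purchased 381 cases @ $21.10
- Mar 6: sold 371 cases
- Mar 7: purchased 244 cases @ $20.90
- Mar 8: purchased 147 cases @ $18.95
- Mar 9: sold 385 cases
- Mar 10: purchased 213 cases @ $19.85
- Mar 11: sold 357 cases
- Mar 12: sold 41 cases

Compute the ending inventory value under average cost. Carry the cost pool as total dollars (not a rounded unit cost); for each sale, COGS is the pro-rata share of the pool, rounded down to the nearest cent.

After Mar 1: 218 on hand, pool $4,272.80 (≈ $19.6000 each)
After Mar 3: 599 on hand, pool $12,311.90 (≈ $20.5541 each)
Mar 6, sell 371: 371/599 × $12,311.90 → $7,625.56
After Mar 7: 472 on hand, pool $9,785.94 (≈ $20.7329 each)
After Mar 8: 619 on hand, pool $12,571.59 (≈ $20.3095 each)
Mar 9, sell 385: 385/619 × $12,571.59 → $7,819.16
After Mar 10: 447 on hand, pool $8,980.48 (≈ $20.0906 each)
Mar 11, sell 357: 357/447 × $8,980.48 → $7,172.32
Mar 12, sell 41: 41/90 × $1,808.16 → $823.71
Total COGS = $7,625.56 + $7,819.16 + $7,172.32 + $823.71 = $23,440.75
Ending inventory (cost pool remaining) = $984.45

Ending inventory = $984.45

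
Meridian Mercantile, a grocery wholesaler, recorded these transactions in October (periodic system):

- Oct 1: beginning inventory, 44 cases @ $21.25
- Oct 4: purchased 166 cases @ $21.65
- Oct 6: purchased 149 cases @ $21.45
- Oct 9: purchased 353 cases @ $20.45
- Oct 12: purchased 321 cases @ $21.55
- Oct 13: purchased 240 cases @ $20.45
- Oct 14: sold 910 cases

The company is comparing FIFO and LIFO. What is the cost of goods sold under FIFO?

COGS = $19,210.70

FIFO COGS: 44 @ $21.25 + 166 @ $21.65 + 149 @ $21.45 + 353 @ $20.45 + 198 @ $21.55 = $19,210.70
LIFO COGS: 240 @ $20.45 + 321 @ $21.55 + 349 @ $20.45 = $18,962.60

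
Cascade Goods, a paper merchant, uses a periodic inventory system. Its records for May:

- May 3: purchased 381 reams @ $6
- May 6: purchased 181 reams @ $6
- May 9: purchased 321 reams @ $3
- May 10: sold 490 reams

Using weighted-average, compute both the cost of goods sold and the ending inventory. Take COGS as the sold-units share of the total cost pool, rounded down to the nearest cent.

COGS = $2,405.60; ending inventory = $1,929.40

May 10, sell 490: 490/883 × $4,335.00 → $2,405.60
Ending inventory (cost pool remaining) = $1,929.40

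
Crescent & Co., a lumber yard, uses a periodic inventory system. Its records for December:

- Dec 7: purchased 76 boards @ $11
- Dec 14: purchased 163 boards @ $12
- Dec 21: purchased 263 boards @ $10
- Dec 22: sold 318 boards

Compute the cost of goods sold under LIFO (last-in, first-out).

Dec 22, 318 sold [LIFO — newest first]: 263 @ $10 + 55 @ $12 = $3,290
Ending inventory: 76 @ $11 + 108 @ $12 = $2,132

COGS = $3,290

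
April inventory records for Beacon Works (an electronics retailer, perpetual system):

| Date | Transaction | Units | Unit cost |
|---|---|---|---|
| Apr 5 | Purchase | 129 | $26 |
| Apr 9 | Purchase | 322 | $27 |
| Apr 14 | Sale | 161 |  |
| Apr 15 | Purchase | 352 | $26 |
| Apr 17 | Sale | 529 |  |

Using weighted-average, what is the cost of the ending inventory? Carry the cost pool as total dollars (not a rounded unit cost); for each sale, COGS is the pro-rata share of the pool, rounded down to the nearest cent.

After Apr 5: 129 on hand, pool $3,354.00 (≈ $26.0000 each)
After Apr 9: 451 on hand, pool $12,048.00 (≈ $26.7140 each)
Apr 14, sell 161: 161/451 × $12,048.00 → $4,300.94
After Apr 15: 642 on hand, pool $16,899.06 (≈ $26.3225 each)
Apr 17, sell 529: 529/642 × $16,899.06 → $13,924.61
Total COGS = $4,300.94 + $13,924.61 = $18,225.55
Ending inventory (cost pool remaining) = $2,974.45

Ending inventory = $2,974.45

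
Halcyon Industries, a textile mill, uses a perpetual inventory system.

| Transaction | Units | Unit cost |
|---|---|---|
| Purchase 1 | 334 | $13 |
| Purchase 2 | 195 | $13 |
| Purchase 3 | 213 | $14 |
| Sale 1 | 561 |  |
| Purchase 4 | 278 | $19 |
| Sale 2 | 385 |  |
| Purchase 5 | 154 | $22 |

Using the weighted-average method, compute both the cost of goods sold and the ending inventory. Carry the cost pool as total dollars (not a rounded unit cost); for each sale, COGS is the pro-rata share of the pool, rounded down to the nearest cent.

COGS = $13,901.70; ending inventory = $4,627.30

After Purchase 1: 334 on hand, pool $4,342.00 (≈ $13.0000 each)
After Purchase 2: 529 on hand, pool $6,877.00 (≈ $13.0000 each)
After Purchase 3: 742 on hand, pool $9,859.00 (≈ $13.2871 each)
Sale 1, sell 561: 561/742 × $9,859.00 → $7,454.04
After Purchase 4: 459 on hand, pool $7,686.96 (≈ $16.7472 each)
Sale 2, sell 385: 385/459 × $7,686.96 → $6,447.66
After Purchase 5: 228 on hand, pool $4,627.30 (≈ $20.2952 each)
Total COGS = $7,454.04 + $6,447.66 = $13,901.70
Ending inventory (cost pool remaining) = $4,627.30
Check: goods available $18,529.00 = COGS $13,901.70 + ending $4,627.30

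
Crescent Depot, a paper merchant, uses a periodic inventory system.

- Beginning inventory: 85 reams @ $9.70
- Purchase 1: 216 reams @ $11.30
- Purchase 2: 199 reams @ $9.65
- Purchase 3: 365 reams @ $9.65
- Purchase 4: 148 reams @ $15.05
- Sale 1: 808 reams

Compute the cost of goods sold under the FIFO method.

Sale 1 (808) [FIFO — oldest first]: 85 @ $9.70 + 216 @ $11.30 + 199 @ $9.65 + 308 @ $9.65 = $8,157.85
Ending inventory: 57 @ $9.65 + 148 @ $15.05 = $2,777.45
Check: goods available $10,935.30 = COGS $8,157.85 + ending $2,777.45

COGS = $8,157.85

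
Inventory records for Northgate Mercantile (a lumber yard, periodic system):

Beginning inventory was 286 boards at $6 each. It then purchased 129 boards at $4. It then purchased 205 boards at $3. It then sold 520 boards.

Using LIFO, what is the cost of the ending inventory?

Sale 1 (520) [LIFO — newest first]: 205 @ $3 + 129 @ $4 + 186 @ $6 = $2,247
Ending inventory: 100 @ $6 = $600

Ending inventory = $600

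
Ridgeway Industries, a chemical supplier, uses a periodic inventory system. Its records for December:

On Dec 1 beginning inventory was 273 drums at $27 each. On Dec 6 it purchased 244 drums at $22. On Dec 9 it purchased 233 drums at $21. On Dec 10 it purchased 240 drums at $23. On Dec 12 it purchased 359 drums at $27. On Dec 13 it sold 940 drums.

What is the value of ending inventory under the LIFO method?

Ending inventory = $10,363

Dec 13, 940 sold [LIFO — newest first]: 359 @ $27 + 240 @ $23 + 233 @ $21 + 108 @ $22 = $22,482
Ending inventory: 273 @ $27 + 136 @ $22 = $10,363
Check: goods available $32,845 = COGS $22,482 + ending $10,363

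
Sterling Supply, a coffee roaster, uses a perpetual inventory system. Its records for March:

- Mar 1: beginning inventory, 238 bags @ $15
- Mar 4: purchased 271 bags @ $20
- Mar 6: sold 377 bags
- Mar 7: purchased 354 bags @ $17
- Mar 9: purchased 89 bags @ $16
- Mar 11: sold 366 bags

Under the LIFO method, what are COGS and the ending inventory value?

Mar 6, 377 sold [LIFO — newest first]: 271 @ $20 + 106 @ $15 = $7,010
Mar 11, 366 sold [LIFO — newest first]: 89 @ $16 + 277 @ $17 = $6,133
Total COGS = $7,010 + $6,133 = $13,143
Ending inventory: 132 @ $15 + 77 @ $17 = $3,289

COGS = $13,143; ending inventory = $3,289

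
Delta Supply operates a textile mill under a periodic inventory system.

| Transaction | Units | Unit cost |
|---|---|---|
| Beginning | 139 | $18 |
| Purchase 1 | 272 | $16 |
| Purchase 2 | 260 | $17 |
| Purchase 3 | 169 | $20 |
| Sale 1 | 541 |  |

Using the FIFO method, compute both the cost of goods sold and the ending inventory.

Sale 1 (541) [FIFO — oldest first]: 139 @ $18 + 272 @ $16 + 130 @ $17 = $9,064
Ending inventory: 130 @ $17 + 169 @ $20 = $5,590

COGS = $9,064; ending inventory = $5,590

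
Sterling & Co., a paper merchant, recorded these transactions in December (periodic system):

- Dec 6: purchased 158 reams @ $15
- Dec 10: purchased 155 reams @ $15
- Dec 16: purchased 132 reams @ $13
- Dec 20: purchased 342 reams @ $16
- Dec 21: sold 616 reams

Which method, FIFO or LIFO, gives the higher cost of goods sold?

LIFO

FIFO COGS: 158 @ $15 + 155 @ $15 + 132 @ $13 + 171 @ $16 = $9,147
LIFO COGS: 342 @ $16 + 132 @ $13 + 142 @ $15 = $9,318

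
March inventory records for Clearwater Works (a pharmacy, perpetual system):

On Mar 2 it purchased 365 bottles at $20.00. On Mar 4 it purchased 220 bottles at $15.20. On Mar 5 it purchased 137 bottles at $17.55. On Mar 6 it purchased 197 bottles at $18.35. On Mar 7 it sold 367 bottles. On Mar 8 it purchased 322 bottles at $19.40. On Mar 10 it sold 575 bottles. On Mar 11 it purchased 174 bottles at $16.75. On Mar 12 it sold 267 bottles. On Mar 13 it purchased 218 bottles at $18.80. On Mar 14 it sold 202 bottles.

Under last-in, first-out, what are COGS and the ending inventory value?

COGS = $25,502.20; ending inventory = $4,420.80

Mar 7, 367 sold [LIFO — newest first]: 197 @ $18.35 + 137 @ $17.55 + 33 @ $15.20 = $6,520.90
Mar 10, 575 sold [LIFO — newest first]: 322 @ $19.40 + 187 @ $15.20 + 66 @ $20.00 = $10,409.20
Mar 12, 267 sold [LIFO — newest first]: 174 @ $16.75 + 93 @ $20.00 = $4,774.50
Mar 14, 202 sold [LIFO — newest first]: 202 @ $18.80 = $3,797.60
Total COGS = $6,520.90 + $10,409.20 + $4,774.50 + $3,797.60 = $25,502.20
Ending inventory: 206 @ $20.00 + 16 @ $18.80 = $4,420.80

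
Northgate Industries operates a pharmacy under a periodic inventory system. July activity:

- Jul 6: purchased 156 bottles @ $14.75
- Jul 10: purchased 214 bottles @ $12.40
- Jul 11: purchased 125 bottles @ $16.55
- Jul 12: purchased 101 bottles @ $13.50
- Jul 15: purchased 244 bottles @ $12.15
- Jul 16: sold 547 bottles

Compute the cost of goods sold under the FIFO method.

Jul 16, 547 sold [FIFO — oldest first]: 156 @ $14.75 + 214 @ $12.40 + 125 @ $16.55 + 52 @ $13.50 = $7,725.35
Ending inventory: 49 @ $13.50 + 244 @ $12.15 = $3,626.10
Check: goods available $11,351.45 = COGS $7,725.35 + ending $3,626.10

COGS = $7,725.35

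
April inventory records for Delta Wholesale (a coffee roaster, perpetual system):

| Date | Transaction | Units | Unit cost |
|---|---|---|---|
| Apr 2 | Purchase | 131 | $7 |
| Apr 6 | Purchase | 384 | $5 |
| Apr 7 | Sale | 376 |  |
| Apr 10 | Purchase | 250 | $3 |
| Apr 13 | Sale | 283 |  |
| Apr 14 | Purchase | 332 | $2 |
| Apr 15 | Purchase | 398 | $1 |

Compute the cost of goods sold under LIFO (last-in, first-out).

Apr 7, 376 sold [LIFO — newest first]: 376 @ $5 = $1,880
Apr 13, 283 sold [LIFO — newest first]: 250 @ $3 + 8 @ $5 + 25 @ $7 = $965
Total COGS = $1,880 + $965 = $2,845
Ending inventory: 106 @ $7 + 332 @ $2 + 398 @ $1 = $1,804

COGS = $2,845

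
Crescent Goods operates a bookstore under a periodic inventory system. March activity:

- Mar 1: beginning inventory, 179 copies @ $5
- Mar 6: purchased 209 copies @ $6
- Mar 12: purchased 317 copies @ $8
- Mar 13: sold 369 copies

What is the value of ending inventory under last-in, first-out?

Ending inventory = $1,837

Mar 13, 369 sold [LIFO — newest first]: 317 @ $8 + 52 @ $6 = $2,848
Ending inventory: 179 @ $5 + 157 @ $6 = $1,837
Check: goods available $4,685 = COGS $2,848 + ending $1,837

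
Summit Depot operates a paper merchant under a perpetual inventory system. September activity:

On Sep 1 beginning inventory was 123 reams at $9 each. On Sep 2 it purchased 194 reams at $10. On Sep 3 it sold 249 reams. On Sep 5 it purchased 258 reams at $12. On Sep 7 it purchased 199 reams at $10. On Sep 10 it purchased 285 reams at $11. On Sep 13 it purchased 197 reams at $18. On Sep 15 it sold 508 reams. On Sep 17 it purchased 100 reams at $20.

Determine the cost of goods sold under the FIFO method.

Sep 3, 249 sold [FIFO — oldest first]: 123 @ $9 + 126 @ $10 = $2,367
Sep 15, 508 sold [FIFO — oldest first]: 68 @ $10 + 258 @ $12 + 182 @ $10 = $5,596
Total COGS = $2,367 + $5,596 = $7,963
Ending inventory: 17 @ $10 + 285 @ $11 + 197 @ $18 + 100 @ $20 = $8,851

COGS = $7,963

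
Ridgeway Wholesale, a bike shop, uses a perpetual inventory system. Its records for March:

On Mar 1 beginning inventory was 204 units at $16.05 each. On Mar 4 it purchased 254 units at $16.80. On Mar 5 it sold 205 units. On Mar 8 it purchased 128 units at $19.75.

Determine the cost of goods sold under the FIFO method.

COGS = $3,291.00

Mar 5, 205 sold [FIFO — oldest first]: 204 @ $16.05 + 1 @ $16.80 = $3,291.00
Ending inventory: 253 @ $16.80 + 128 @ $19.75 = $6,778.40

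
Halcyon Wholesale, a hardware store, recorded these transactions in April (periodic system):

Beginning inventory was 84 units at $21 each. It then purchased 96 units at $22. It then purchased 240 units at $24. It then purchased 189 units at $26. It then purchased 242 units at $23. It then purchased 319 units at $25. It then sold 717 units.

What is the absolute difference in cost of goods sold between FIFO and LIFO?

$563

FIFO COGS: 84 @ $21 + 96 @ $22 + 240 @ $24 + 189 @ $26 + 108 @ $23 = $17,034
LIFO COGS: 319 @ $25 + 242 @ $23 + 156 @ $26 = $17,597
Difference = |$17,034 − $17,597| = $563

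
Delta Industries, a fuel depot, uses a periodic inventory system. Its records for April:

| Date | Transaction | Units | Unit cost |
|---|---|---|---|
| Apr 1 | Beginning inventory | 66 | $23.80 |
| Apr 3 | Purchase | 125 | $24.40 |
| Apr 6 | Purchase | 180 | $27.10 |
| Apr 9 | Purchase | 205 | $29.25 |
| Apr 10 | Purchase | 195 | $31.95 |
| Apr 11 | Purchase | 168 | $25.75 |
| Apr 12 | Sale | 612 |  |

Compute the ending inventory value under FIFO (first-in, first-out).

Apr 12, 612 sold [FIFO — oldest first]: 66 @ $23.80 + 125 @ $24.40 + 180 @ $27.10 + 205 @ $29.25 + 36 @ $31.95 = $16,645.25
Ending inventory: 159 @ $31.95 + 168 @ $25.75 = $9,406.05

Ending inventory = $9,406.05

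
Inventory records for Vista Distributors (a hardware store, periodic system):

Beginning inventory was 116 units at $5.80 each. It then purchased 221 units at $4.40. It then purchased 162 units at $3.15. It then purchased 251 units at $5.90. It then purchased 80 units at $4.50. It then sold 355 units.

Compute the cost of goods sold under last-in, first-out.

Sale 1 (355) [LIFO — newest first]: 80 @ $4.50 + 251 @ $5.90 + 24 @ $3.15 = $1,916.50
Ending inventory: 116 @ $5.80 + 221 @ $4.40 + 138 @ $3.15 = $2,079.90

COGS = $1,916.50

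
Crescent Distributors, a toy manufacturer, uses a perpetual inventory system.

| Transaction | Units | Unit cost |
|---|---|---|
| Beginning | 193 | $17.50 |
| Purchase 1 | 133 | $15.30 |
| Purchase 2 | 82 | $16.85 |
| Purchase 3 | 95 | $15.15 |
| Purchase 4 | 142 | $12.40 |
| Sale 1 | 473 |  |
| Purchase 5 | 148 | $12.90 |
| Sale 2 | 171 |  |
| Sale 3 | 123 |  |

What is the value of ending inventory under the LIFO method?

Ending inventory = $455.00

Sale 1 (473) [LIFO — newest first]: 142 @ $12.40 + 95 @ $15.15 + 82 @ $16.85 + 133 @ $15.30 + 21 @ $17.50 = $6,984.15
Sale 2 (171) [LIFO — newest first]: 148 @ $12.90 + 23 @ $17.50 = $2,311.70
Sale 3 (123) [LIFO — newest first]: 123 @ $17.50 = $2,152.50
Total COGS = $6,984.15 + $2,311.70 + $2,152.50 = $11,448.35
Ending inventory: 26 @ $17.50 = $455.00
Check: goods available $11,903.35 = COGS $11,448.35 + ending $455.00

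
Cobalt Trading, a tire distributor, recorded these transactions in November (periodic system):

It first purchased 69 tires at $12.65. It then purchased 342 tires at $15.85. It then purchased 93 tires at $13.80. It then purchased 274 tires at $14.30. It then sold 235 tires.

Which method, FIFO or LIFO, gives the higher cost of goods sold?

FIFO

FIFO COGS: 69 @ $12.65 + 166 @ $15.85 = $3,503.95
LIFO COGS: 235 @ $14.30 = $3,360.50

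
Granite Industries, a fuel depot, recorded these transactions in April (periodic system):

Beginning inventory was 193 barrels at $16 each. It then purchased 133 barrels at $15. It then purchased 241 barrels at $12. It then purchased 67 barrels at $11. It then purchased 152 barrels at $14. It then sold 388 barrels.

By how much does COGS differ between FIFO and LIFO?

FIFO COGS: 193 @ $16 + 133 @ $15 + 62 @ $12 = $5,827
LIFO COGS: 152 @ $14 + 67 @ $11 + 169 @ $12 = $4,893
Difference = |$5,827 − $4,893| = $934

$934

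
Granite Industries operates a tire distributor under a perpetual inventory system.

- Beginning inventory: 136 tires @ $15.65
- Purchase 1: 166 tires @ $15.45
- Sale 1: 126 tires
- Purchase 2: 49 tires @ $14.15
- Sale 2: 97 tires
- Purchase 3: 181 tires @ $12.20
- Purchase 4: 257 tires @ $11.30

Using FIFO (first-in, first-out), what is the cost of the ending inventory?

Ending inventory = $7,026.20

Sale 1 (126) [FIFO — oldest first]: 126 @ $15.65 = $1,971.90
Sale 2 (97) [FIFO — oldest first]: 10 @ $15.65 + 87 @ $15.45 = $1,500.65
Total COGS = $1,971.90 + $1,500.65 = $3,472.55
Ending inventory: 79 @ $15.45 + 49 @ $14.15 + 181 @ $12.20 + 257 @ $11.30 = $7,026.20
Check: goods available $10,498.75 = COGS $3,472.55 + ending $7,026.20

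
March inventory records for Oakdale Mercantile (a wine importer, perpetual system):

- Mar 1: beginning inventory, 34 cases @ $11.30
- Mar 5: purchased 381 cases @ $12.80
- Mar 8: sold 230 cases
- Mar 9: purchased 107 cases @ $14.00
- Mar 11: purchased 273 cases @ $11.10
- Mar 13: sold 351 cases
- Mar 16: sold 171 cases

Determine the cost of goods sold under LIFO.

Mar 8, 230 sold [LIFO — newest first]: 230 @ $12.80 = $2,944.00
Mar 13, 351 sold [LIFO — newest first]: 273 @ $11.10 + 78 @ $14.00 = $4,122.30
Mar 16, 171 sold [LIFO — newest first]: 29 @ $14.00 + 142 @ $12.80 = $2,223.60
Total COGS = $2,944.00 + $4,122.30 + $2,223.60 = $9,289.90
Ending inventory: 34 @ $11.30 + 9 @ $12.80 = $499.40

COGS = $9,289.90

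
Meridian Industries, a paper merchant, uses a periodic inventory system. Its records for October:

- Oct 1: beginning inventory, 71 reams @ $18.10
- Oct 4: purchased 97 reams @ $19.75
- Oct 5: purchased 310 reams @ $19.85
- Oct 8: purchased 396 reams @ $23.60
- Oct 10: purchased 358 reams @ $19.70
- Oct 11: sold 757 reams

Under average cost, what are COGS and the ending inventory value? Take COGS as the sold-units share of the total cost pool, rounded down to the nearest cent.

COGS = $15,823.60; ending inventory = $9,928.95

Oct 11, sell 757: 757/1232 × $25,752.55 → $15,823.60
Ending inventory (cost pool remaining) = $9,928.95
Check: goods available $25,752.55 = COGS $15,823.60 + ending $9,928.95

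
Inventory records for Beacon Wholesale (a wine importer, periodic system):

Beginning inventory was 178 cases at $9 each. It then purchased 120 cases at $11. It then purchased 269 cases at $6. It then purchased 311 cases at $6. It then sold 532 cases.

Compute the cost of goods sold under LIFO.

COGS = $3,192

Sale 1 (532) [LIFO — newest first]: 311 @ $6 + 221 @ $6 = $3,192
Ending inventory: 178 @ $9 + 120 @ $11 + 48 @ $6 = $3,210
Check: goods available $6,402 = COGS $3,192 + ending $3,210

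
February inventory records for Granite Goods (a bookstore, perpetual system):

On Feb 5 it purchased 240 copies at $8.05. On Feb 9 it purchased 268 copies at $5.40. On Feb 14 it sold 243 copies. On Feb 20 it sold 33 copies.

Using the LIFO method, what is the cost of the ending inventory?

Ending inventory = $1,867.60

Feb 14, 243 sold [LIFO — newest first]: 243 @ $5.40 = $1,312.20
Feb 20, 33 sold [LIFO — newest first]: 25 @ $5.40 + 8 @ $8.05 = $199.40
Total COGS = $1,312.20 + $199.40 = $1,511.60
Ending inventory: 232 @ $8.05 = $1,867.60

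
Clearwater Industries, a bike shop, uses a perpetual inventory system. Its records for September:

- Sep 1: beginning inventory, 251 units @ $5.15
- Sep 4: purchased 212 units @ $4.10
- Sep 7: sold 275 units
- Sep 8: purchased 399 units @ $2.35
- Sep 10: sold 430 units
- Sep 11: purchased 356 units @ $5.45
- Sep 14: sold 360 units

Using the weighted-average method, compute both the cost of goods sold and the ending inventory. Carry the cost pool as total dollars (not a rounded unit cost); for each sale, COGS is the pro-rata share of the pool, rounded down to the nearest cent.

After Sep 1: 251 on hand, pool $1,292.65 (≈ $5.1500 each)
After Sep 4: 463 on hand, pool $2,161.85 (≈ $4.6692 each)
Sep 7, sell 275: 275/463 × $2,161.85 → $1,284.03
After Sep 8: 587 on hand, pool $1,815.47 (≈ $3.0928 each)
Sep 10, sell 430: 430/587 × $1,815.47 → $1,329.90
After Sep 11: 513 on hand, pool $2,425.77 (≈ $4.7286 each)
Sep 14, sell 360: 360/513 × $2,425.77 → $1,702.29
Total COGS = $1,284.03 + $1,329.90 + $1,702.29 = $4,316.22
Ending inventory (cost pool remaining) = $723.48
Check: goods available $5,039.70 = COGS $4,316.22 + ending $723.48

COGS = $4,316.22; ending inventory = $723.48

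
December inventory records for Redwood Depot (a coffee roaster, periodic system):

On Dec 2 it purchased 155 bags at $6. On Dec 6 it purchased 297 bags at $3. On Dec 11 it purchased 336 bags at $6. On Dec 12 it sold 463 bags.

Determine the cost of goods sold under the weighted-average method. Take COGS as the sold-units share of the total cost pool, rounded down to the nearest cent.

COGS = $2,254.48

Dec 12, sell 463: 463/788 × $3,837.00 → $2,254.48
Ending inventory (cost pool remaining) = $1,582.52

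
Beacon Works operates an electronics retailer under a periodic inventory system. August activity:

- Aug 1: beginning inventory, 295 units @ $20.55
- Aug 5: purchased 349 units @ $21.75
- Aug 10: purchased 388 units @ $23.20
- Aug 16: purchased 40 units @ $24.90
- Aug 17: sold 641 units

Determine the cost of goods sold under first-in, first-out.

Aug 17, 641 sold [FIFO — oldest first]: 295 @ $20.55 + 346 @ $21.75 = $13,587.75
Ending inventory: 3 @ $21.75 + 388 @ $23.20 + 40 @ $24.90 = $10,062.85

COGS = $13,587.75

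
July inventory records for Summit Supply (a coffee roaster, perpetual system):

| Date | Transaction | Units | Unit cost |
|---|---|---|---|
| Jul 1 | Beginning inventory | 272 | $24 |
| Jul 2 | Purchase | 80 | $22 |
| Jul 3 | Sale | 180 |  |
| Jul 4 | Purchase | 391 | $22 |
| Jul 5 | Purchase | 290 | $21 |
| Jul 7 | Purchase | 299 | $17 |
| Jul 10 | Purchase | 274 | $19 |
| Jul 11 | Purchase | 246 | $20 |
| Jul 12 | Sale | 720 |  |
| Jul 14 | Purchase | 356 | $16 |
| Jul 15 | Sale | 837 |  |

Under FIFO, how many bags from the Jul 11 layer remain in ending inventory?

Jul 3, 180 sold [FIFO — oldest first]: 180 @ $24 = $4,320
Jul 12, 720 sold [FIFO — oldest first]: 92 @ $24 + 80 @ $22 + 391 @ $22 + 157 @ $21 = $15,867
Jul 15, 837 sold [FIFO — oldest first]: 133 @ $21 + 299 @ $17 + 274 @ $19 + 131 @ $20 = $15,702
Total COGS = $4,320 + $15,867 + $15,702 = $35,889
Ending inventory: 115 @ $20 + 356 @ $16 = $7,996

115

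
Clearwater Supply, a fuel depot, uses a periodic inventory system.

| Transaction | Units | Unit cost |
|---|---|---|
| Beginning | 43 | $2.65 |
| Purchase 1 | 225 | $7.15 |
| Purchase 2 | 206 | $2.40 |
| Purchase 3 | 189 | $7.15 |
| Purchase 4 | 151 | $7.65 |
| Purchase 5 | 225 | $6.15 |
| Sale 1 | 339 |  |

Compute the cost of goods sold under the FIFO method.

COGS = $1,893.10

Sale 1 (339) [FIFO — oldest first]: 43 @ $2.65 + 225 @ $7.15 + 71 @ $2.40 = $1,893.10
Ending inventory: 135 @ $2.40 + 189 @ $7.15 + 151 @ $7.65 + 225 @ $6.15 = $4,214.25
Check: goods available $6,107.35 = COGS $1,893.10 + ending $4,214.25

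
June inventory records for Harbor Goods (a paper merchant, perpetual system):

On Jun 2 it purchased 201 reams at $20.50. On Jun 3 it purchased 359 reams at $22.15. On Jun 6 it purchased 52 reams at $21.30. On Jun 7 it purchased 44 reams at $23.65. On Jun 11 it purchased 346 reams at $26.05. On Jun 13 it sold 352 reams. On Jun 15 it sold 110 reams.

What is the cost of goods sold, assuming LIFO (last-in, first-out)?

Jun 13, 352 sold [LIFO — newest first]: 346 @ $26.05 + 6 @ $23.65 = $9,155.20
Jun 15, 110 sold [LIFO — newest first]: 38 @ $23.65 + 52 @ $21.30 + 20 @ $22.15 = $2,449.30
Total COGS = $9,155.20 + $2,449.30 = $11,604.50
Ending inventory: 201 @ $20.50 + 339 @ $22.15 = $11,629.35

COGS = $11,604.50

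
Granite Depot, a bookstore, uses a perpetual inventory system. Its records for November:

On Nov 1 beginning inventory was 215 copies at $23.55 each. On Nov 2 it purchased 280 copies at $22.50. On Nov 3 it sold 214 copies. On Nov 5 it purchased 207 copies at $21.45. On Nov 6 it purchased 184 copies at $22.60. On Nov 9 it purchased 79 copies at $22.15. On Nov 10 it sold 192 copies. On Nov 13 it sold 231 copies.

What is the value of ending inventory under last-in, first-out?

Nov 3, 214 sold [LIFO — newest first]: 214 @ $22.50 = $4,815.00
Nov 10, 192 sold [LIFO — newest first]: 79 @ $22.15 + 113 @ $22.60 = $4,303.65
Nov 13, 231 sold [LIFO — newest first]: 71 @ $22.60 + 160 @ $21.45 = $5,036.60
Total COGS = $4,815.00 + $4,303.65 + $5,036.60 = $14,155.25
Ending inventory: 215 @ $23.55 + 66 @ $22.50 + 47 @ $21.45 = $7,556.40

Ending inventory = $7,556.40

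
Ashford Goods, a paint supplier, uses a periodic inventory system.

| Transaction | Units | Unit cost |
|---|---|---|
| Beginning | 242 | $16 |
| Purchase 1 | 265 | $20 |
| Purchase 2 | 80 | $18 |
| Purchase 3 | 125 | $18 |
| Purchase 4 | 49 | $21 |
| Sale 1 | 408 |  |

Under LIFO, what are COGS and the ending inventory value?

Sale 1 (408) [LIFO — newest first]: 49 @ $21 + 125 @ $18 + 80 @ $18 + 154 @ $20 = $7,799
Ending inventory: 242 @ $16 + 111 @ $20 = $6,092
Check: goods available $13,891 = COGS $7,799 + ending $6,092

COGS = $7,799; ending inventory = $6,092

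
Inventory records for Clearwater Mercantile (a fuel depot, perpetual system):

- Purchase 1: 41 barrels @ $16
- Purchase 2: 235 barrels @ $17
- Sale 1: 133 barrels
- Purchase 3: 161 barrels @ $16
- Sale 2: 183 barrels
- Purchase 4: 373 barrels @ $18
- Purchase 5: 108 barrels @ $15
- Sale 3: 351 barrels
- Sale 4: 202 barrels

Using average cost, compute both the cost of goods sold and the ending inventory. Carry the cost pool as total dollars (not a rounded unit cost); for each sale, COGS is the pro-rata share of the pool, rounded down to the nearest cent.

After Purchase 1: 41 on hand, pool $656.00 (≈ $16.0000 each)
After Purchase 2: 276 on hand, pool $4,651.00 (≈ $16.8514 each)
Sale 1, sell 133: 133/276 × $4,651.00 → $2,241.24
After Purchase 3: 304 on hand, pool $4,985.76 (≈ $16.4005 each)
Sale 2, sell 183: 183/304 × $4,985.76 → $3,001.29
After Purchase 4: 494 on hand, pool $8,698.47 (≈ $17.6082 each)
After Purchase 5: 602 on hand, pool $10,318.47 (≈ $17.1403 each)
Sale 3, sell 351: 351/602 × $10,318.47 → $6,016.25
Sale 4, sell 202: 202/251 × $4,302.22 → $3,462.34
Total COGS = $2,241.24 + $3,001.29 + $6,016.25 + $3,462.34 = $14,721.12
Ending inventory (cost pool remaining) = $839.88
Check: goods available $15,561.00 = COGS $14,721.12 + ending $839.88

COGS = $14,721.12; ending inventory = $839.88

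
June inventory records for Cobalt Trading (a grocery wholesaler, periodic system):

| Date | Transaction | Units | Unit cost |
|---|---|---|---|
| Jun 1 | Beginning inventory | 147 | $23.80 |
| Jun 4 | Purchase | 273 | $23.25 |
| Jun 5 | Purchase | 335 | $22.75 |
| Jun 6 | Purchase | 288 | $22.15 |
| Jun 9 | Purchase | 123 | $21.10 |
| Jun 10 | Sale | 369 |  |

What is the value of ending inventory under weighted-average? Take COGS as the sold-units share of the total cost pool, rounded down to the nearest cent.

Ending inventory = $18,073.72

Jun 10, sell 369: 369/1166 × $26,441.60 → $8,367.88
Ending inventory (cost pool remaining) = $18,073.72
Check: goods available $26,441.60 = COGS $8,367.88 + ending $18,073.72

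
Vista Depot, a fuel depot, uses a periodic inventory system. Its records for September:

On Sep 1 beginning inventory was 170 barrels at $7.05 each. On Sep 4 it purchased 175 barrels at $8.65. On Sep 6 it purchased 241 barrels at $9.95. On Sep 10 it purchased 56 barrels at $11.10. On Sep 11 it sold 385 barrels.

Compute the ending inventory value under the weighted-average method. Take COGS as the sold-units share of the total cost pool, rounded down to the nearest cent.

Sep 11, sell 385: 385/642 × $5,731.80 → $3,437.29
Ending inventory (cost pool remaining) = $2,294.51
Check: goods available $5,731.80 = COGS $3,437.29 + ending $2,294.51

Ending inventory = $2,294.51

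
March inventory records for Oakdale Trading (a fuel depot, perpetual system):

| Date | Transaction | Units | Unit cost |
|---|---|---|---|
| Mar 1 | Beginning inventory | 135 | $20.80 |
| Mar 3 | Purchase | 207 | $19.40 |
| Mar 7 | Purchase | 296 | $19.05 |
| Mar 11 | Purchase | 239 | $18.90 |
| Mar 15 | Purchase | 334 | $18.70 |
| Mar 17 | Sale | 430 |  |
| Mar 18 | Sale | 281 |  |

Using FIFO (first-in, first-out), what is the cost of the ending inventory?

Ending inventory = $9,383.20

Mar 17, 430 sold [FIFO — oldest first]: 135 @ $20.80 + 207 @ $19.40 + 88 @ $19.05 = $8,500.20
Mar 18, 281 sold [FIFO — oldest first]: 208 @ $19.05 + 73 @ $18.90 = $5,342.10
Total COGS = $8,500.20 + $5,342.10 = $13,842.30
Ending inventory: 166 @ $18.90 + 334 @ $18.70 = $9,383.20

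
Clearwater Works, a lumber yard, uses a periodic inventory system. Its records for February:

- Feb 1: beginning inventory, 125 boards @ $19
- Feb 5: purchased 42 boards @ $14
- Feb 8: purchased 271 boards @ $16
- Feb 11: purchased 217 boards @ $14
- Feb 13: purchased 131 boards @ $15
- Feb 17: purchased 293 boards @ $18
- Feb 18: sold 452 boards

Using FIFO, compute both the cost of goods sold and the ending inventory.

Feb 18, 452 sold [FIFO — oldest first]: 125 @ $19 + 42 @ $14 + 271 @ $16 + 14 @ $14 = $7,495
Ending inventory: 203 @ $14 + 131 @ $15 + 293 @ $18 = $10,081
Check: goods available $17,576 = COGS $7,495 + ending $10,081

COGS = $7,495; ending inventory = $10,081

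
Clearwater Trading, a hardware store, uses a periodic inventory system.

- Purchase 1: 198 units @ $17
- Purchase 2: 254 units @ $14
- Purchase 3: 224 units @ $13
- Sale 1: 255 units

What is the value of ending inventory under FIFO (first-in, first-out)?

Ending inventory = $5,670

Sale 1 (255) [FIFO — oldest first]: 198 @ $17 + 57 @ $14 = $4,164
Ending inventory: 197 @ $14 + 224 @ $13 = $5,670
Check: goods available $9,834 = COGS $4,164 + ending $5,670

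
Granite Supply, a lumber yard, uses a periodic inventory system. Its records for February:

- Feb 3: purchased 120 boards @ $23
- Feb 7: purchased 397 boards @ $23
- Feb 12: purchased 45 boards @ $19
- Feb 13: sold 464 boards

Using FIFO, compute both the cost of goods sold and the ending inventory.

COGS = $10,672; ending inventory = $2,074

Feb 13, 464 sold [FIFO — oldest first]: 120 @ $23 + 344 @ $23 = $10,672
Ending inventory: 53 @ $23 + 45 @ $19 = $2,074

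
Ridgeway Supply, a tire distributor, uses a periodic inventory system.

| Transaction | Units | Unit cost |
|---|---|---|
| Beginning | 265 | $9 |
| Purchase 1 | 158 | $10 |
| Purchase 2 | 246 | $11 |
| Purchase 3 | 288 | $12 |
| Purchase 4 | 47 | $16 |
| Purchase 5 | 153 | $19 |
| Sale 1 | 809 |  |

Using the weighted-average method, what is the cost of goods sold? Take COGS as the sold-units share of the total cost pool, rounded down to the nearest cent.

Sale 1, sell 809: 809/1157 × $13,786.00 → $9,639.47
Ending inventory (cost pool remaining) = $4,146.53

COGS = $9,639.47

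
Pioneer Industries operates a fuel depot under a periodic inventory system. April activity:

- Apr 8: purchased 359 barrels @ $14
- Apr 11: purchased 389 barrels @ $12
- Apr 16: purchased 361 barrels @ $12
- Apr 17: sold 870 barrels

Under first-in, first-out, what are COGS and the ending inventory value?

COGS = $11,158; ending inventory = $2,868

Apr 17, 870 sold [FIFO — oldest first]: 359 @ $14 + 389 @ $12 + 122 @ $12 = $11,158
Ending inventory: 239 @ $12 = $2,868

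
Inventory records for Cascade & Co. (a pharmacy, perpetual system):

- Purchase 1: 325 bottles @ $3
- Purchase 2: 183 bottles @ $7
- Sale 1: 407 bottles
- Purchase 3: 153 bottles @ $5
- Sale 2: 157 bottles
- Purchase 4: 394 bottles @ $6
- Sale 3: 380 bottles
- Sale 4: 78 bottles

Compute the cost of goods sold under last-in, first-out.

COGS = $5,286

Sale 1 (407) [LIFO — newest first]: 183 @ $7 + 224 @ $3 = $1,953
Sale 2 (157) [LIFO — newest first]: 153 @ $5 + 4 @ $3 = $777
Sale 3 (380) [LIFO — newest first]: 380 @ $6 = $2,280
Sale 4 (78) [LIFO — newest first]: 14 @ $6 + 64 @ $3 = $276
Total COGS = $1,953 + $777 + $2,280 + $276 = $5,286
Ending inventory: 33 @ $3 = $99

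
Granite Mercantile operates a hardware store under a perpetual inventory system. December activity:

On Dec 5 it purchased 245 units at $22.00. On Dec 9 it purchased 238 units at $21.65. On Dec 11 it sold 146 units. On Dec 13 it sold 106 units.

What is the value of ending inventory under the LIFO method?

Dec 11, 146 sold [LIFO — newest first]: 146 @ $21.65 = $3,160.90
Dec 13, 106 sold [LIFO — newest first]: 92 @ $21.65 + 14 @ $22.00 = $2,299.80
Total COGS = $3,160.90 + $2,299.80 = $5,460.70
Ending inventory: 231 @ $22.00 = $5,082.00
Check: goods available $10,542.70 = COGS $5,460.70 + ending $5,082.00

Ending inventory = $5,082.00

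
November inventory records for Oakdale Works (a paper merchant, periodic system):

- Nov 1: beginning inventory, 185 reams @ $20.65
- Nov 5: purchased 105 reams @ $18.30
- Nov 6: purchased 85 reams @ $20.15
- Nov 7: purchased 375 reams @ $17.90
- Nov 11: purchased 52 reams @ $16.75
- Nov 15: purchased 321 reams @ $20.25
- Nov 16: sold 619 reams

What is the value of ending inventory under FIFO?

Nov 16, 619 sold [FIFO — oldest first]: 185 @ $20.65 + 105 @ $18.30 + 85 @ $20.15 + 244 @ $17.90 = $11,822.10
Ending inventory: 131 @ $17.90 + 52 @ $16.75 + 321 @ $20.25 = $9,716.15
Check: goods available $21,538.25 = COGS $11,822.10 + ending $9,716.15

Ending inventory = $9,716.15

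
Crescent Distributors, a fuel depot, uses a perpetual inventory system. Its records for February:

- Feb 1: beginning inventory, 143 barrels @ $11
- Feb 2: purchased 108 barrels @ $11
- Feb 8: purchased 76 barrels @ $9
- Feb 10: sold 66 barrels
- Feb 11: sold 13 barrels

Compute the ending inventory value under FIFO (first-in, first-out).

Ending inventory = $2,576

Feb 10, 66 sold [FIFO — oldest first]: 66 @ $11 = $726
Feb 11, 13 sold [FIFO — oldest first]: 13 @ $11 = $143
Total COGS = $726 + $143 = $869
Ending inventory: 64 @ $11 + 108 @ $11 + 76 @ $9 = $2,576
Check: goods available $3,445 = COGS $869 + ending $2,576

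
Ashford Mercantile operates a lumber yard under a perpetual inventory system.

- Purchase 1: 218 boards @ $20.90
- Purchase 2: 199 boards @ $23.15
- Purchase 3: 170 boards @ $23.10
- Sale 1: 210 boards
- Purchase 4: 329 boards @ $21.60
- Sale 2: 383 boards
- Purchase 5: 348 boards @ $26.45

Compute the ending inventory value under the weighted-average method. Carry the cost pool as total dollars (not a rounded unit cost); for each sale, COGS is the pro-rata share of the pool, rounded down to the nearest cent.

After Purchase 1: 218 on hand, pool $4,556.20 (≈ $20.9000 each)
After Purchase 2: 417 on hand, pool $9,163.05 (≈ $21.9737 each)
After Purchase 3: 587 on hand, pool $13,090.05 (≈ $22.2999 each)
Sale 1, sell 210: 210/587 × $13,090.05 → $4,682.98
After Purchase 4: 706 on hand, pool $15,513.47 (≈ $21.9738 each)
Sale 2, sell 383: 383/706 × $15,513.47 → $8,415.94
After Purchase 5: 671 on hand, pool $16,302.13 (≈ $24.2953 each)
Total COGS = $4,682.98 + $8,415.94 = $13,098.92
Ending inventory (cost pool remaining) = $16,302.13
Check: goods available $29,401.05 = COGS $13,098.92 + ending $16,302.13

Ending inventory = $16,302.13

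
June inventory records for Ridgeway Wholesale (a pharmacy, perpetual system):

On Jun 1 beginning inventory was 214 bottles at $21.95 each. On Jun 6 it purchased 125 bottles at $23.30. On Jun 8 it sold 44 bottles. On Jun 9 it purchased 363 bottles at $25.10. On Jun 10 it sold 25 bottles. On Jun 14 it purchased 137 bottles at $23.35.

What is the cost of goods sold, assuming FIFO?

COGS = $1,514.55

Jun 8, 44 sold [FIFO — oldest first]: 44 @ $21.95 = $965.80
Jun 10, 25 sold [FIFO — oldest first]: 25 @ $21.95 = $548.75
Total COGS = $965.80 + $548.75 = $1,514.55
Ending inventory: 145 @ $21.95 + 125 @ $23.30 + 363 @ $25.10 + 137 @ $23.35 = $18,405.50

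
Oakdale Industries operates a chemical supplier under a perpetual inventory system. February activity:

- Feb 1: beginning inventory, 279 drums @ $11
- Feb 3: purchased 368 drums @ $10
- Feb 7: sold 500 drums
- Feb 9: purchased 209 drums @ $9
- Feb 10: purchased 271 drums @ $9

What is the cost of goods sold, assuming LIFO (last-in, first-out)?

COGS = $5,132

Feb 7, 500 sold [LIFO — newest first]: 368 @ $10 + 132 @ $11 = $5,132
Ending inventory: 147 @ $11 + 209 @ $9 + 271 @ $9 = $5,937
Check: goods available $11,069 = COGS $5,132 + ending $5,937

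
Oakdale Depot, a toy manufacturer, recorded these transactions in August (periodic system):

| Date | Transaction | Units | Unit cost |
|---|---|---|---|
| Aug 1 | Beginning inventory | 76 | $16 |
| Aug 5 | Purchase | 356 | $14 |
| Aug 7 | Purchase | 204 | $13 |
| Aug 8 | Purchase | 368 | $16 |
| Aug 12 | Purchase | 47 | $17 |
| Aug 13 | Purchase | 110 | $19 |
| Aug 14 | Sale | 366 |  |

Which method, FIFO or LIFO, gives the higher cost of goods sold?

LIFO

FIFO COGS: 76 @ $16 + 290 @ $14 = $5,276
LIFO COGS: 110 @ $19 + 47 @ $17 + 209 @ $16 = $6,233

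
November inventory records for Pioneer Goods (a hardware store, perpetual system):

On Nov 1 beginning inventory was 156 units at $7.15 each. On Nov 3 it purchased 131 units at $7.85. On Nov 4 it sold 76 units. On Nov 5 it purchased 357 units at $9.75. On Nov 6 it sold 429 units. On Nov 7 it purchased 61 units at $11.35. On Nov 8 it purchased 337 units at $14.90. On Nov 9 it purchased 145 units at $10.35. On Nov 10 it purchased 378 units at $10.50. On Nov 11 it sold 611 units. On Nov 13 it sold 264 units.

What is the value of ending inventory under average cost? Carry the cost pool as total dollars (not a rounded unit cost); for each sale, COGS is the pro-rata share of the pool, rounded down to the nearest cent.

Ending inventory = $2,167.81

After Nov 1: 156 on hand, pool $1,115.40 (≈ $7.1500 each)
After Nov 3: 287 on hand, pool $2,143.75 (≈ $7.4695 each)
Nov 4, sell 76: 76/287 × $2,143.75 → $567.68
After Nov 5: 568 on hand, pool $5,056.82 (≈ $8.9029 each)
Nov 6, sell 429: 429/568 × $5,056.82 → $3,819.32
After Nov 7: 200 on hand, pool $1,929.85 (≈ $9.6493 each)
After Nov 8: 537 on hand, pool $6,951.15 (≈ $12.9444 each)
After Nov 9: 682 on hand, pool $8,451.90 (≈ $12.3928 each)
After Nov 10: 1060 on hand, pool $12,420.90 (≈ $11.7178 each)
Nov 11, sell 611: 611/1060 × $12,420.90 → $7,159.59
Nov 13, sell 264: 264/449 × $5,261.31 → $3,093.50
Total COGS = $567.68 + $3,819.32 + $7,159.59 + $3,093.50 = $14,640.09
Ending inventory (cost pool remaining) = $2,167.81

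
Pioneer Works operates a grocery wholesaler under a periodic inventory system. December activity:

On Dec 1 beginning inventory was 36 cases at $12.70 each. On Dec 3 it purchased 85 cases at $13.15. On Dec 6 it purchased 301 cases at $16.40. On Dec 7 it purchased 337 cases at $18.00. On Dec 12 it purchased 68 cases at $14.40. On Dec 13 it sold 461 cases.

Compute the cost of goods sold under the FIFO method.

COGS = $7,213.35

Dec 13, 461 sold [FIFO — oldest first]: 36 @ $12.70 + 85 @ $13.15 + 301 @ $16.40 + 39 @ $18.00 = $7,213.35
Ending inventory: 298 @ $18.00 + 68 @ $14.40 = $6,343.20
Check: goods available $13,556.55 = COGS $7,213.35 + ending $6,343.20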